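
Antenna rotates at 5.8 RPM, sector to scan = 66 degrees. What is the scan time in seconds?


t = 66 / (5.8 * 360) * 60 = 1.9 s

1.9 s


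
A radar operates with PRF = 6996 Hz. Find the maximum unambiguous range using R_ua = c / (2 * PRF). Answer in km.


R_ua = 3e8 / (2 * 6996) = 21440.8 m = 21.4 km

21.4 km


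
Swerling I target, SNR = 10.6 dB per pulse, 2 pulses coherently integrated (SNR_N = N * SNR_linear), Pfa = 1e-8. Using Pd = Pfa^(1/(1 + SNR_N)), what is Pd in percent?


SNR_lin = 10^(10.6/10) = 11.48154
SNR_N = 2 * 11.48154 = 22.96308
1/(1 + SNR_N) = 1/23.96308 = 0.0417309
Pd = (1e-8)^0.0417309 = 0.46361
Pd = 46.4%

46.4%


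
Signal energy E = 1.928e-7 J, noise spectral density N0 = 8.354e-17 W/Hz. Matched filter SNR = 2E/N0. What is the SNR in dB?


SNR_lin = 2 * 1.928e-7 / 8.354e-17 = 4.616e9
SNR_dB = 10*log10(4.616e9) = 96.6 dB

96.6 dB


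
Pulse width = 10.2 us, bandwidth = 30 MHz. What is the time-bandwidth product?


TBP = 10.2 * 30 = 306.0

306.0


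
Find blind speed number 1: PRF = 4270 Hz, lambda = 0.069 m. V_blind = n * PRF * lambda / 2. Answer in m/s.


V_blind = 1 * 4270 * 0.069 / 2 = 147.3 m/s

147.3 m/s


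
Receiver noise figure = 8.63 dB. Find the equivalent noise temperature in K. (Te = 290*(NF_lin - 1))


NF_lin = 10^(8.63/10) = 7.294575
Te = 290 * (7.294575 - 1) = 1825.4 K

1825.4 K


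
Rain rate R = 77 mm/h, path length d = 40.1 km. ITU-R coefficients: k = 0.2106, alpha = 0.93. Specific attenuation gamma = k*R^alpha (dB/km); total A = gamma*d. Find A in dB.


gamma = 0.2106 * 77^0.93 = 11.964505 dB/km
A = 11.964505 * 40.1 = 479.78 dB

479.78 dB


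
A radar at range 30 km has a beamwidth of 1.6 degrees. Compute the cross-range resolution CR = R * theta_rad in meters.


BW_rad = 0.027925268
CR = 30000 * 0.027925268 = 837.8 m

837.8 m


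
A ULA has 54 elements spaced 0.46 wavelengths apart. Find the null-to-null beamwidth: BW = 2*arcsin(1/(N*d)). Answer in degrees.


1/(N*d) = 1/(54*0.46) = 0.040258
BW = 2*arcsin(0.040258) = 4.6 degrees

4.6 degrees


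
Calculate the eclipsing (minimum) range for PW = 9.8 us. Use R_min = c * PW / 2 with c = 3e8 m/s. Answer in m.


R_min = 3e8 * 9.8e-6 / 2 = 1470.0 m

1470.0 m


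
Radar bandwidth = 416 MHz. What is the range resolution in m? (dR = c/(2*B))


dR = 3e8 / (2 * 416000000.0) = 0.36 m

0.36 m


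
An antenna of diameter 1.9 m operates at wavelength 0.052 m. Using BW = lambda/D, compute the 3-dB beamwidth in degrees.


BW_rad = 0.052 / 1.9 = 0.027368
BW_deg = 1.57 degrees

1.57 degrees


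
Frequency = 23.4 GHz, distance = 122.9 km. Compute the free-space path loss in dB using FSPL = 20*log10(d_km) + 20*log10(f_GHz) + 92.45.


20*log10(122.9) = 41.79
20*log10(23.4) = 27.38
FSPL = 161.6 dB

161.6 dB


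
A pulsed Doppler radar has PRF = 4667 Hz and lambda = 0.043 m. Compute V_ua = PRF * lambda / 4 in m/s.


V_ua = 4667 * 0.043 / 4 = 50.2 m/s

50.2 m/s


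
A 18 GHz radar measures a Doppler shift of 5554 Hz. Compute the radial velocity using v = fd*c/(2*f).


v = 5554 * 3e8 / (2 * 18000000000.0) = 46.3 m/s

46.3 m/s


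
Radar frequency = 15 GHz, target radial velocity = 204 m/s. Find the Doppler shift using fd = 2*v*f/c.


fd = 2 * 204 * 15000000000.0 / 3e8 = 20400.0 Hz

20400.0 Hz


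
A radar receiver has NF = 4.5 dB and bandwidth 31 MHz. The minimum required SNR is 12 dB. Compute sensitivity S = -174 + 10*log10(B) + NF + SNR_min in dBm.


10*log10(31000000.0) = 74.91
S = -174 + 74.91 + 4.5 + 12 = -82.6 dBm

-82.6 dBm


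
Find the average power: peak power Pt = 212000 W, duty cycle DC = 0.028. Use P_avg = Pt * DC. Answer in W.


P_avg = 212000 * 0.028 = 5936.0 W

5936.0 W


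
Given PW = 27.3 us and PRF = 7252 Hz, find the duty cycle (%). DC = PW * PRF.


DC = 27.3e-6 * 7252 * 100 = 19.8%

19.8%


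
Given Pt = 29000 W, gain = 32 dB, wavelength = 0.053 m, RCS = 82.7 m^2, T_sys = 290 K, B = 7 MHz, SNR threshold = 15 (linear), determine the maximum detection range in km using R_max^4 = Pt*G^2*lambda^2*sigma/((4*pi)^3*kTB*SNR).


G_lin = 10^(32/10) = 1584.893192
R^4 = 29000 * 1584.893192^2 * 0.053^2 * 82.7 / ((4*pi)^3 * 1.38e-23 * 290 * 7000000.0 * 15)
R^4 = 2.02936e19 m^4
R_max = (2.02936e19)^(1/4) = 67118.1 m = 67.1 km

67.1 km


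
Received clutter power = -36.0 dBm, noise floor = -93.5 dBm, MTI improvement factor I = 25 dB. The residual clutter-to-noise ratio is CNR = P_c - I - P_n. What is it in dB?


CNR = -36.0 - 25 - (-93.5) = 32.5 dB

32.5 dB


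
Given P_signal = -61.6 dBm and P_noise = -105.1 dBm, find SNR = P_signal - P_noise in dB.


SNR = -61.6 - (-105.1) = 43.5 dB

43.5 dB


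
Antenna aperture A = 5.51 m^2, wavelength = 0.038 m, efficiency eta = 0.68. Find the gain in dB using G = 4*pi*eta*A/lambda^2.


G_linear = 4*pi*0.68*5.51/0.038^2 = 32606.42
G_dB = 10*log10(32606.42) = 45.1 dB

45.1 dB


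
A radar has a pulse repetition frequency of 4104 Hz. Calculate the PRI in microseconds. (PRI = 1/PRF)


PRI = 1/4104 = 0.0002436647 s = 243.7 us

243.7 us


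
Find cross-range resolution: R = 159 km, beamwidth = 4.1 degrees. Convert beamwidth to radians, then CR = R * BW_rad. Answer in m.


BW_rad = 0.071558499
CR = 159000 * 0.071558499 = 11377.8 m

11377.8 m


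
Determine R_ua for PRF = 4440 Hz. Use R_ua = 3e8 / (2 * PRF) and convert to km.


R_ua = 3e8 / (2 * 4440) = 33783.8 m = 33.8 km

33.8 km


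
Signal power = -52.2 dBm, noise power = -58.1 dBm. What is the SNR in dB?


SNR = -52.2 - (-58.1) = 5.9 dB

5.9 dB


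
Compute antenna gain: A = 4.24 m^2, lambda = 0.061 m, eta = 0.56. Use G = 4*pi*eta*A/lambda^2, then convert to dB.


G_linear = 4*pi*0.56*4.24/0.061^2 = 8018.7
G_dB = 10*log10(8018.7) = 39.0 dB

39.0 dB


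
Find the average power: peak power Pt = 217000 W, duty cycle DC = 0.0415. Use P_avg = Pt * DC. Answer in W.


P_avg = 217000 * 0.0415 = 9005.5 W

9005.5 W


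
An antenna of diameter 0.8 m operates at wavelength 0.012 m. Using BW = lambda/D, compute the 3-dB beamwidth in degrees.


BW_rad = 0.012 / 0.8 = 0.015
BW_deg = 0.86 degrees

0.86 degrees


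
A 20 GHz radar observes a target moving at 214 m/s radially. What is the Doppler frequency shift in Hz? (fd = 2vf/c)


fd = 2 * 214 * 20000000000.0 / 3e8 = 28533.3 Hz

28533.3 Hz


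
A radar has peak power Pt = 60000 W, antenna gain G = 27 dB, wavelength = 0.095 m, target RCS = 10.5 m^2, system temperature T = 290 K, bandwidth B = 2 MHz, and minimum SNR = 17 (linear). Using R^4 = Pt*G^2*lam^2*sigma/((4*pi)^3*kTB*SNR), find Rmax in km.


G_lin = 10^(27/10) = 501.187234
R^4 = 60000 * 501.187234^2 * 0.095^2 * 10.5 / ((4*pi)^3 * 1.38e-23 * 290 * 2000000.0 * 17)
R^4 = 5.28935e18 m^4
R_max = (5.28935e18)^(1/4) = 47956.8 m = 48.0 km

48.0 km


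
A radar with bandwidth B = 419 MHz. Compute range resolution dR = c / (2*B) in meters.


dR = 3e8 / (2 * 419000000.0) = 0.36 m

0.36 m


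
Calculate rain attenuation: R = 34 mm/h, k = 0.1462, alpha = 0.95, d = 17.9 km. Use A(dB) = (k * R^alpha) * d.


gamma = 0.1462 * 34^0.95 = 4.167277 dB/km
A = 4.167277 * 17.9 = 74.59 dB

74.59 dB


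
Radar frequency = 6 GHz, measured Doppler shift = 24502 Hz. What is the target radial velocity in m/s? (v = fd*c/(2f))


v = 24502 * 3e8 / (2 * 6000000000.0) = 612.6 m/s

612.6 m/s


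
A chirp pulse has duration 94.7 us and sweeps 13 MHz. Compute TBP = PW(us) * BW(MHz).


TBP = 94.7 * 13 = 1231.1

1231.1


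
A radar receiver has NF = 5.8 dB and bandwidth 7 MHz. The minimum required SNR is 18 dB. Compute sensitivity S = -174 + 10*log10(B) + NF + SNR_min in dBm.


10*log10(7000000.0) = 68.45
S = -174 + 68.45 + 5.8 + 18 = -81.7 dBm

-81.7 dBm


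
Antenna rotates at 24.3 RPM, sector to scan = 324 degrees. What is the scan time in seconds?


t = 324 / (24.3 * 360) * 60 = 2.22 s

2.22 s


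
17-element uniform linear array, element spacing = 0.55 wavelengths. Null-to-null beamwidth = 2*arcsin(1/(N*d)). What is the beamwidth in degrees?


1/(N*d) = 1/(17*0.55) = 0.106952
BW = 2*arcsin(0.106952) = 12.3 degrees

12.3 degrees


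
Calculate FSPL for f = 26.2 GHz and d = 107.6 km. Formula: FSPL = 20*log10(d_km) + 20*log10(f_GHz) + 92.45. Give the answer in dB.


20*log10(107.6) = 40.64
20*log10(26.2) = 28.37
FSPL = 161.5 dB

161.5 dB


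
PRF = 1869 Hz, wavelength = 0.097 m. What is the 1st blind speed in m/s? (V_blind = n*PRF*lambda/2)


V_blind = 1 * 1869 * 0.097 / 2 = 90.6 m/s

90.6 m/s


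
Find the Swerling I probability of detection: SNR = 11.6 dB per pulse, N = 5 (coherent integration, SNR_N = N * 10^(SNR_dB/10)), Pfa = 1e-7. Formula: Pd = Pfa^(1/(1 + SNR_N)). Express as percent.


SNR_lin = 10^(11.6/10) = 14.4544
SNR_N = 5 * 14.4544 = 72.272
1/(1 + SNR_N) = 1/73.272 = 0.0136478
Pd = (1e-7)^0.0136478 = 0.80254
Pd = 80.3%

80.3%


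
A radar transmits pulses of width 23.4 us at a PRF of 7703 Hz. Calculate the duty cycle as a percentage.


DC = 23.4e-6 * 7703 * 100 = 18.03%

18.03%


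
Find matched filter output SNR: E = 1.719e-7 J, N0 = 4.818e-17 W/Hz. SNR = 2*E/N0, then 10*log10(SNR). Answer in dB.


SNR_lin = 2 * 1.719e-7 / 4.818e-17 = 7.136e9
SNR_dB = 10*log10(7.136e9) = 98.5 dB

98.5 dB


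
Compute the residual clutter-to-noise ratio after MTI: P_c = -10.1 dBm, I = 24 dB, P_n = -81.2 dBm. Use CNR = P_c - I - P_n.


CNR = -10.1 - 24 - (-81.2) = 47.1 dB

47.1 dB


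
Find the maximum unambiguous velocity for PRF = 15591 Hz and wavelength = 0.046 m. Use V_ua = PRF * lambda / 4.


V_ua = 15591 * 0.046 / 4 = 179.3 m/s

179.3 m/s


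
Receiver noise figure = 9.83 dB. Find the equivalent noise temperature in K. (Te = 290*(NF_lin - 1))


NF_lin = 10^(9.83/10) = 9.616123
Te = 290 * (9.616123 - 1) = 2498.7 K

2498.7 K


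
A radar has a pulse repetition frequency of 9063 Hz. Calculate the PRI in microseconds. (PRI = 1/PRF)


PRI = 1/9063 = 0.0001103387 s = 110.3 us

110.3 us


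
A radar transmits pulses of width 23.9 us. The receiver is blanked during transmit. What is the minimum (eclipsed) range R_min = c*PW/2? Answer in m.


R_min = 3e8 * 23.9e-6 / 2 = 3585.0 m

3585.0 m


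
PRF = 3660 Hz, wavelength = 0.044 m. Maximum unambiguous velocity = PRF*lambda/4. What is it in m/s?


V_ua = 3660 * 0.044 / 4 = 40.3 m/s

40.3 m/s


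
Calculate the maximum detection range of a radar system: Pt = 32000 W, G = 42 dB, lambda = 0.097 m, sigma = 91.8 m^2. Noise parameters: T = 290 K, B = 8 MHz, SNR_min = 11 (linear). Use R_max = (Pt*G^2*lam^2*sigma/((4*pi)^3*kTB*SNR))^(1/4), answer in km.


G_lin = 10^(42/10) = 15848.931925
R^4 = 32000 * 15848.931925^2 * 0.097^2 * 91.8 / ((4*pi)^3 * 1.38e-23 * 290 * 8000000.0 * 11)
R^4 = 9.93452e21 m^4
R_max = (9.93452e21)^(1/4) = 315708.8 m = 315.7 km

315.7 km


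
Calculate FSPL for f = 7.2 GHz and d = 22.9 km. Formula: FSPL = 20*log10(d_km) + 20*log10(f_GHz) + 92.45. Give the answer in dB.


20*log10(22.9) = 27.2
20*log10(7.2) = 17.15
FSPL = 136.8 dB

136.8 dB


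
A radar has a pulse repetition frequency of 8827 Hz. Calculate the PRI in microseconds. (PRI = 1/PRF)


PRI = 1/8827 = 0.0001132888 s = 113.3 us

113.3 us


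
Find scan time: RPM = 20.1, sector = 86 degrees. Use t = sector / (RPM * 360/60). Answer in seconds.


t = 86 / (20.1 * 360) * 60 = 0.71 s

0.71 s


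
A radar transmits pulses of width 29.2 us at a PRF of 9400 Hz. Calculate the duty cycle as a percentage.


DC = 29.2e-6 * 9400 * 100 = 27.45%

27.45%


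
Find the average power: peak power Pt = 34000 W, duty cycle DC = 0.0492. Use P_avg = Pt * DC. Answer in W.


P_avg = 34000 * 0.0492 = 1672.8 W

1672.8 W


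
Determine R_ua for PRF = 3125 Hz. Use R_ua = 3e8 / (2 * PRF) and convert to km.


R_ua = 3e8 / (2 * 3125) = 48000.0 m = 48.0 km

48.0 km


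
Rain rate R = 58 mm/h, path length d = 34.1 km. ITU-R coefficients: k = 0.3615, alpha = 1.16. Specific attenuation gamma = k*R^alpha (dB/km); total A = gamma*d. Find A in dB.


gamma = 0.3615 * 58^1.16 = 40.149928 dB/km
A = 40.149928 * 34.1 = 1369.11 dB

1369.11 dB


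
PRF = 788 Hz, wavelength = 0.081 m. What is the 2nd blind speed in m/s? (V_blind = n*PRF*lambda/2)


V_blind = 2 * 788 * 0.081 / 2 = 63.8 m/s

63.8 m/s


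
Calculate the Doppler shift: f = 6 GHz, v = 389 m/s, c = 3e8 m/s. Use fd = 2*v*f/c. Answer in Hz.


fd = 2 * 389 * 6000000000.0 / 3e8 = 15560.0 Hz

15560.0 Hz


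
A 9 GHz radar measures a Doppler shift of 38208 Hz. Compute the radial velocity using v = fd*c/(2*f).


v = 38208 * 3e8 / (2 * 9000000000.0) = 636.8 m/s

636.8 m/s


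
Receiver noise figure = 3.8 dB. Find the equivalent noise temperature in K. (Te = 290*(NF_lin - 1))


NF_lin = 10^(3.8/10) = 2.398833
Te = 290 * (2.398833 - 1) = 405.7 K

405.7 K


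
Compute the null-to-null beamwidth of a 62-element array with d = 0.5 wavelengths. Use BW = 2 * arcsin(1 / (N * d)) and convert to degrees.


1/(N*d) = 1/(62*0.5) = 0.032258
BW = 2*arcsin(0.032258) = 3.7 degrees

3.7 degrees


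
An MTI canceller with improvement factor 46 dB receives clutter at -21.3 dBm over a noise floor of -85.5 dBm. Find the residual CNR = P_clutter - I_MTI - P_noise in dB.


CNR = -21.3 - 46 - (-85.5) = 18.2 dB

18.2 dB


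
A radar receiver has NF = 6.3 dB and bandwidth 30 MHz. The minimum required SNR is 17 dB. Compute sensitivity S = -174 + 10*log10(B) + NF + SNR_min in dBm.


10*log10(30000000.0) = 74.77
S = -174 + 74.77 + 6.3 + 17 = -75.9 dBm

-75.9 dBm


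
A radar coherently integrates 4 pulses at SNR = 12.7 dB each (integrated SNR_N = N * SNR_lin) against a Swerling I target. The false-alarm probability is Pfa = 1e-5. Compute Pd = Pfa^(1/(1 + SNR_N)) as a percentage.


SNR_lin = 10^(12.7/10) = 18.62087
SNR_N = 4 * 18.62087 = 74.48348
1/(1 + SNR_N) = 1/75.48348 = 0.0132479
Pd = (1e-5)^0.0132479 = 0.85854
Pd = 85.9%

85.9%


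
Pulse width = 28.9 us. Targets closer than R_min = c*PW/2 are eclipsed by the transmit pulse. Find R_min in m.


R_min = 3e8 * 28.9e-6 / 2 = 4335.0 m

4335.0 m


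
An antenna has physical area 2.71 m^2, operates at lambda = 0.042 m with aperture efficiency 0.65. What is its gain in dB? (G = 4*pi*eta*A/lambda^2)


G_linear = 4*pi*0.65*2.71/0.042^2 = 12548.56
G_dB = 10*log10(12548.56) = 41.0 dB

41.0 dB


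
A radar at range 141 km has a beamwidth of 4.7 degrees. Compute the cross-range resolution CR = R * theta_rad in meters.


BW_rad = 0.082030475
CR = 141000 * 0.082030475 = 11566.3 m

11566.3 m


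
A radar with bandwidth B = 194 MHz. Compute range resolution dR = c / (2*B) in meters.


dR = 3e8 / (2 * 194000000.0) = 0.77 m

0.77 m


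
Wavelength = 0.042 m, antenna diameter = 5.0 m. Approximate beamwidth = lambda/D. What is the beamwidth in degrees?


BW_rad = 0.042 / 5.0 = 0.0084
BW_deg = 0.48 degrees

0.48 degrees


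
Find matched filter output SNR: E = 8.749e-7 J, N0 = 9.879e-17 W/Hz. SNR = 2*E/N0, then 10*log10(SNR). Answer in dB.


SNR_lin = 2 * 8.749e-7 / 9.879e-17 = 1.771e10
SNR_dB = 10*log10(1.771e10) = 102.5 dB

102.5 dB


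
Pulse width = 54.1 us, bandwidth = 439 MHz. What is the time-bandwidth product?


TBP = 54.1 * 439 = 23749.9

23749.9


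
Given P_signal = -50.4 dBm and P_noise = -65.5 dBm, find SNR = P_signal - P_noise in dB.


SNR = -50.4 - (-65.5) = 15.1 dB

15.1 dB


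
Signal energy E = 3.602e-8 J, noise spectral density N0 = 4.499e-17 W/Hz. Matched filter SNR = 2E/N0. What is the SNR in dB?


SNR_lin = 2 * 3.602e-8 / 4.499e-17 = 1.601e9
SNR_dB = 10*log10(1.601e9) = 92.0 dB

92.0 dB


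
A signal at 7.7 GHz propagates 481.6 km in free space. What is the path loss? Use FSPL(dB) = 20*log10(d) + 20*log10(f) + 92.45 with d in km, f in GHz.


20*log10(481.6) = 53.65
20*log10(7.7) = 17.73
FSPL = 163.8 dB

163.8 dB


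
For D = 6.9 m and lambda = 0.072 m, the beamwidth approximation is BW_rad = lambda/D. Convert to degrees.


BW_rad = 0.072 / 6.9 = 0.010435
BW_deg = 0.6 degrees

0.6 degrees


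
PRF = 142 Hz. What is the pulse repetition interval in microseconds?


PRI = 1/142 = 0.0070422535 s = 7042.3 us

7042.3 us


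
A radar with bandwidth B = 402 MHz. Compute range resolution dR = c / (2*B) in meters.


dR = 3e8 / (2 * 402000000.0) = 0.37 m

0.37 m


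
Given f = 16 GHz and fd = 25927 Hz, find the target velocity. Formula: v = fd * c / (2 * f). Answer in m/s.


v = 25927 * 3e8 / (2 * 16000000000.0) = 243.1 m/s

243.1 m/s


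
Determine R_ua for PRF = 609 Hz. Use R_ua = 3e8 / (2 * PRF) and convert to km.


R_ua = 3e8 / (2 * 609) = 246305.4 m = 246.3 km

246.3 km


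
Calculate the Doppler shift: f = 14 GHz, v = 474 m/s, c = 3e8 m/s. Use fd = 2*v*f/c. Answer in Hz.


fd = 2 * 474 * 14000000000.0 / 3e8 = 44240.0 Hz

44240.0 Hz


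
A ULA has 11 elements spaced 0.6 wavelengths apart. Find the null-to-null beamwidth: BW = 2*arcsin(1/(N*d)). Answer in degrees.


1/(N*d) = 1/(11*0.6) = 0.151515
BW = 2*arcsin(0.151515) = 17.4 degrees

17.4 degrees


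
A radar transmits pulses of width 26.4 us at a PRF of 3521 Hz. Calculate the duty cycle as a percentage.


DC = 26.4e-6 * 3521 * 100 = 9.3%

9.3%


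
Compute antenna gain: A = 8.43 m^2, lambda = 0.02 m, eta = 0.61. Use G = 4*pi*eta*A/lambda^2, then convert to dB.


G_linear = 4*pi*0.61*8.43/0.02^2 = 161550.12
G_dB = 10*log10(161550.12) = 52.1 dB

52.1 dB


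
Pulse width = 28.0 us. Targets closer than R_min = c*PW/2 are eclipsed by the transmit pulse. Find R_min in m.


R_min = 3e8 * 28.0e-6 / 2 = 4200.0 m

4200.0 m


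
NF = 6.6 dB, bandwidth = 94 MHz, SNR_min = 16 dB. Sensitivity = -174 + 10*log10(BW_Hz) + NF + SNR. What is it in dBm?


10*log10(94000000.0) = 79.73
S = -174 + 79.73 + 6.6 + 16 = -71.7 dBm

-71.7 dBm


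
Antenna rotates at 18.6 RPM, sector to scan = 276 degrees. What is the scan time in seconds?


t = 276 / (18.6 * 360) * 60 = 2.47 s

2.47 s


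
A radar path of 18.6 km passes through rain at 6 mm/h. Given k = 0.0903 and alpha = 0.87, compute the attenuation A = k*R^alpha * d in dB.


gamma = 0.0903 * 6^0.87 = 0.429219 dB/km
A = 0.429219 * 18.6 = 7.98 dB

7.98 dB


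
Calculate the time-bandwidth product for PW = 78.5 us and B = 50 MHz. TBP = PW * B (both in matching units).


TBP = 78.5 * 50 = 3925.0

3925.0


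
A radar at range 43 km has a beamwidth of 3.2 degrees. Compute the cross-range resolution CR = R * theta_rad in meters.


BW_rad = 0.055850536
CR = 43000 * 0.055850536 = 2401.6 m

2401.6 m


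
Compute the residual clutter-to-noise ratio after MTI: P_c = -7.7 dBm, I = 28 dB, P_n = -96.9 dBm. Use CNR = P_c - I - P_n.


CNR = -7.7 - 28 - (-96.9) = 61.2 dB

61.2 dB


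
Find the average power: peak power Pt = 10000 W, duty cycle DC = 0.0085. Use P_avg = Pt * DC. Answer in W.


P_avg = 10000 * 0.0085 = 85.0 W

85.0 W


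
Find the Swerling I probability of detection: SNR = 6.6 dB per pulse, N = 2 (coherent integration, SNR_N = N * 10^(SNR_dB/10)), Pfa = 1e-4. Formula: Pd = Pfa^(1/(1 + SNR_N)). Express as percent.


SNR_lin = 10^(6.6/10) = 4.57088
SNR_N = 2 * 4.57088 = 9.14176
1/(1 + SNR_N) = 1/10.14176 = 0.0986022
Pd = (1e-4)^0.0986022 = 0.40327
Pd = 40.3%

40.3%


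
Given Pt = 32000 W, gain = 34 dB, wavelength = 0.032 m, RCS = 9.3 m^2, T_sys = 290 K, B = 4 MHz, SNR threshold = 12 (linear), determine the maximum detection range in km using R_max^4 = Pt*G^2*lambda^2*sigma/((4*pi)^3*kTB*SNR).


G_lin = 10^(34/10) = 2511.886432
R^4 = 32000 * 2511.886432^2 * 0.032^2 * 9.3 / ((4*pi)^3 * 1.38e-23 * 290 * 4000000.0 * 12)
R^4 = 5.04411e18 m^4
R_max = (5.04411e18)^(1/4) = 47391.0 m = 47.4 km

47.4 km


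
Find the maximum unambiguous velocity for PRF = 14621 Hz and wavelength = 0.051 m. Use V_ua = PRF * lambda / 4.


V_ua = 14621 * 0.051 / 4 = 186.4 m/s

186.4 m/s


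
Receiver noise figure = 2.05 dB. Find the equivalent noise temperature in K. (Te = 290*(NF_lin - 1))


NF_lin = 10^(2.05/10) = 1.603245
Te = 290 * (1.603245 - 1) = 174.9 K

174.9 K


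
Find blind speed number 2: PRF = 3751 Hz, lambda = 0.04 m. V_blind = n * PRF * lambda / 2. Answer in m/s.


V_blind = 2 * 3751 * 0.04 / 2 = 150.0 m/s

150.0 m/s


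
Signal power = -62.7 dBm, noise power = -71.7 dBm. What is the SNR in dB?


SNR = -62.7 - (-71.7) = 9.0 dB

9.0 dB


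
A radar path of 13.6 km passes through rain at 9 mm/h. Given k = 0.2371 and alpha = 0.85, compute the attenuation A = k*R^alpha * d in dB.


gamma = 0.2371 * 9^0.85 = 1.53475 dB/km
A = 1.53475 * 13.6 = 20.87 dB

20.87 dB


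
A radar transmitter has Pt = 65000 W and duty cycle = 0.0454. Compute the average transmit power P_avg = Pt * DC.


P_avg = 65000 * 0.0454 = 2951.0 W

2951.0 W


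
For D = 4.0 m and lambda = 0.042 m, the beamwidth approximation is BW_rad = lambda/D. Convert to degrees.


BW_rad = 0.042 / 4.0 = 0.0105
BW_deg = 0.6 degrees

0.6 degrees


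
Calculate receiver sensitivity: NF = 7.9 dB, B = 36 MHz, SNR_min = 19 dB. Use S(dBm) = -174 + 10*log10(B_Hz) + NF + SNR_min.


10*log10(36000000.0) = 75.56
S = -174 + 75.56 + 7.9 + 19 = -71.5 dBm

-71.5 dBm


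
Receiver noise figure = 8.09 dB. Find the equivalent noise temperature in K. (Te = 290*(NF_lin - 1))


NF_lin = 10^(8.09/10) = 6.441693
Te = 290 * (6.441693 - 1) = 1578.1 K

1578.1 K


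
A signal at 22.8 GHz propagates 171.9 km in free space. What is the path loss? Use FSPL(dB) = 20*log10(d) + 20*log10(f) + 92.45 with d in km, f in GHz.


20*log10(171.9) = 44.71
20*log10(22.8) = 27.16
FSPL = 164.3 dB

164.3 dB


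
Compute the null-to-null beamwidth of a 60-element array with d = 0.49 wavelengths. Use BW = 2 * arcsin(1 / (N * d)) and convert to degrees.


1/(N*d) = 1/(60*0.49) = 0.034014
BW = 2*arcsin(0.034014) = 3.9 degrees

3.9 degrees


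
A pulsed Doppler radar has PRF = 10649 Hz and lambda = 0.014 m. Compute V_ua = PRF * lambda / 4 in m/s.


V_ua = 10649 * 0.014 / 4 = 37.3 m/s

37.3 m/s


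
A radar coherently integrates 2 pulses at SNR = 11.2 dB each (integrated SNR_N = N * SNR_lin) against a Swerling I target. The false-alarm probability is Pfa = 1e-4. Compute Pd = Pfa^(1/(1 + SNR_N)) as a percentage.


SNR_lin = 10^(11.2/10) = 13.18257
SNR_N = 2 * 13.18257 = 26.36514
1/(1 + SNR_N) = 1/27.36514 = 0.0365428
Pd = (1e-4)^0.0365428 = 0.71421
Pd = 71.4%

71.4%


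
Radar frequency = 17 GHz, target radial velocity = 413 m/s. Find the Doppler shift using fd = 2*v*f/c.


fd = 2 * 413 * 17000000000.0 / 3e8 = 46806.7 Hz

46806.7 Hz


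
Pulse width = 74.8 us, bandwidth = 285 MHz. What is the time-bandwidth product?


TBP = 74.8 * 285 = 21318.0

21318.0


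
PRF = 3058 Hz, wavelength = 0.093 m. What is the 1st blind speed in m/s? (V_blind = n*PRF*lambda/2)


V_blind = 1 * 3058 * 0.093 / 2 = 142.2 m/s

142.2 m/s


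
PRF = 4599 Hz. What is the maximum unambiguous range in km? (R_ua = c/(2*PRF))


R_ua = 3e8 / (2 * 4599) = 32615.8 m = 32.6 km

32.6 km


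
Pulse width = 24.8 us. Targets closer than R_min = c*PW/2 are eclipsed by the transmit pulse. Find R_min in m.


R_min = 3e8 * 24.8e-6 / 2 = 3720.0 m

3720.0 m


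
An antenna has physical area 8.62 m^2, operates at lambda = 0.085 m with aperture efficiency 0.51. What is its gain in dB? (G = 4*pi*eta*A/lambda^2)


G_linear = 4*pi*0.51*8.62/0.085^2 = 7646.27
G_dB = 10*log10(7646.27) = 38.8 dB

38.8 dB


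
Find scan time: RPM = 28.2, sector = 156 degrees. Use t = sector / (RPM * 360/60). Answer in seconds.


t = 156 / (28.2 * 360) * 60 = 0.92 s

0.92 s


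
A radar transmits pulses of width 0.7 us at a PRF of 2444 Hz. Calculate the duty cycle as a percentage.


DC = 0.7e-6 * 2444 * 100 = 0.17%

0.17%


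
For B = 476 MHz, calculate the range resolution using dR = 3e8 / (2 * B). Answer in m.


dR = 3e8 / (2 * 476000000.0) = 0.32 m

0.32 m


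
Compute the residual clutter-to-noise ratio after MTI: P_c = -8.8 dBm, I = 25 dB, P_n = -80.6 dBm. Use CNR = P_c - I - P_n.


CNR = -8.8 - 25 - (-80.6) = 46.8 dB

46.8 dB


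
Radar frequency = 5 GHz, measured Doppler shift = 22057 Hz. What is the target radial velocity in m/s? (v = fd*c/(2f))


v = 22057 * 3e8 / (2 * 5000000000.0) = 661.7 m/s

661.7 m/s


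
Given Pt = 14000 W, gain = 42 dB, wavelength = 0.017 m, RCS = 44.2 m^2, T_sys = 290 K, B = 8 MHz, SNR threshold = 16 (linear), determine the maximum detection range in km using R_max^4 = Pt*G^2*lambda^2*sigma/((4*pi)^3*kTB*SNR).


G_lin = 10^(42/10) = 15848.931925
R^4 = 14000 * 15848.931925^2 * 0.017^2 * 44.2 / ((4*pi)^3 * 1.38e-23 * 290 * 8000000.0 * 16)
R^4 = 4.41908e19 m^4
R_max = (4.41908e19)^(1/4) = 81532.9 m = 81.5 km

81.5 km


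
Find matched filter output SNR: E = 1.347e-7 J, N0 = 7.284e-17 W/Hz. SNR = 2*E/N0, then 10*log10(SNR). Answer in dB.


SNR_lin = 2 * 1.347e-7 / 7.284e-17 = 3.699e9
SNR_dB = 10*log10(3.699e9) = 95.7 dB

95.7 dB


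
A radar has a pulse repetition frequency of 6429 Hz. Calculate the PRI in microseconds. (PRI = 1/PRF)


PRI = 1/6429 = 0.0001555452 s = 155.5 us

155.5 us


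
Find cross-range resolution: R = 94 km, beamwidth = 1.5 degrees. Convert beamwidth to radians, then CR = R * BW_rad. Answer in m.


BW_rad = 0.026179939
CR = 94000 * 0.026179939 = 2460.9 m

2460.9 m


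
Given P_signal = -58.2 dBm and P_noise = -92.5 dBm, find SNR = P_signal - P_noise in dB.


SNR = -58.2 - (-92.5) = 34.3 dB

34.3 dB


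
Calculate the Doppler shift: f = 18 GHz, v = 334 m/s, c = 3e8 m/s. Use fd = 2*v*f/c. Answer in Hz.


fd = 2 * 334 * 18000000000.0 / 3e8 = 40080.0 Hz

40080.0 Hz


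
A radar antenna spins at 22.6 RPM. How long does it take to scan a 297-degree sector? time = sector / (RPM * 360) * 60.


t = 297 / (22.6 * 360) * 60 = 2.19 s

2.19 s


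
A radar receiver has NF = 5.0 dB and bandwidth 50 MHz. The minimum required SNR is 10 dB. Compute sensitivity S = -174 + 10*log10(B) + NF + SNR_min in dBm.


10*log10(50000000.0) = 76.99
S = -174 + 76.99 + 5.0 + 10 = -82.0 dBm

-82.0 dBm


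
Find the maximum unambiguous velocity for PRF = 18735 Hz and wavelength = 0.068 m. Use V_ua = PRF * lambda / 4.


V_ua = 18735 * 0.068 / 4 = 318.5 m/s

318.5 m/s


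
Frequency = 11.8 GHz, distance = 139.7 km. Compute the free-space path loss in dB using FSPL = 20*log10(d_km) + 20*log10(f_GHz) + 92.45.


20*log10(139.7) = 42.9
20*log10(11.8) = 21.44
FSPL = 156.8 dB

156.8 dB


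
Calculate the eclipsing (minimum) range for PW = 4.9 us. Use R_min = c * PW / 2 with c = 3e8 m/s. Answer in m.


R_min = 3e8 * 4.9e-6 / 2 = 735.0 m

735.0 m


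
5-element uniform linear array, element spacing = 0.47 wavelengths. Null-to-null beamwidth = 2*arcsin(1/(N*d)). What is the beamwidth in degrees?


1/(N*d) = 1/(5*0.47) = 0.425532
BW = 2*arcsin(0.425532) = 50.4 degrees

50.4 degrees


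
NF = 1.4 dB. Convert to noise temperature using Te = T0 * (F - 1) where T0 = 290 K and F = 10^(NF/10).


NF_lin = 10^(1.4/10) = 1.380384
Te = 290 * (1.380384 - 1) = 110.3 K

110.3 K


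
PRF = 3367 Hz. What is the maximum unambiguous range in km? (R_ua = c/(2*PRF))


R_ua = 3e8 / (2 * 3367) = 44550.0 m = 44.6 km

44.6 km


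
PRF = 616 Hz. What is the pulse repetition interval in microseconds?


PRI = 1/616 = 0.0016233766 s = 1623.4 us

1623.4 us


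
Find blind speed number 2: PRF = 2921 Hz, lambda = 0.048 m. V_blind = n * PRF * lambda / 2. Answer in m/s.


V_blind = 2 * 2921 * 0.048 / 2 = 140.2 m/s

140.2 m/s


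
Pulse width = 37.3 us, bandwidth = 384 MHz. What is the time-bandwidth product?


TBP = 37.3 * 384 = 14323.2

14323.2


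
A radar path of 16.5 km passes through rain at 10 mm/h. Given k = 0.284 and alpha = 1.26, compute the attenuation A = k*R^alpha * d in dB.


gamma = 0.284 * 10^1.26 = 5.16795 dB/km
A = 5.16795 * 16.5 = 85.27 dB

85.27 dB


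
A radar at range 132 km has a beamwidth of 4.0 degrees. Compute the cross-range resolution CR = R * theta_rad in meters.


BW_rad = 0.06981317
CR = 132000 * 0.06981317 = 9215.3 m

9215.3 m


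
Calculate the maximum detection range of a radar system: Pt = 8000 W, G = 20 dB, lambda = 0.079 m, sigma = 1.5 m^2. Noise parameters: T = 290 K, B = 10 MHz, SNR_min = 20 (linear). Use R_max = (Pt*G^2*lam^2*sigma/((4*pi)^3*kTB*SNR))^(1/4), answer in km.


G_lin = 10^(20/10) = 100.0
R^4 = 8000 * 100.0^2 * 0.079^2 * 1.5 / ((4*pi)^3 * 1.38e-23 * 290 * 10000000.0 * 20)
R^4 = 4.71519e14 m^4
R_max = (4.71519e14)^(1/4) = 4659.9 m = 4.7 km

4.7 km


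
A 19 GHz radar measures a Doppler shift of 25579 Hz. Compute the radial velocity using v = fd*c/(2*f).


v = 25579 * 3e8 / (2 * 19000000000.0) = 201.9 m/s

201.9 m/s


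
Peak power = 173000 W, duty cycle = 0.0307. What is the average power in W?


P_avg = 173000 * 0.0307 = 5311.1 W

5311.1 W


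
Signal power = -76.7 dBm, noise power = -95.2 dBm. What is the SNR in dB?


SNR = -76.7 - (-95.2) = 18.5 dB

18.5 dB


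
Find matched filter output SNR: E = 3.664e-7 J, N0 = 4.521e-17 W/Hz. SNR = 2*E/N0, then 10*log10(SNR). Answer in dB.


SNR_lin = 2 * 3.664e-7 / 4.521e-17 = 1.621e10
SNR_dB = 10*log10(1.621e10) = 102.1 dB

102.1 dB


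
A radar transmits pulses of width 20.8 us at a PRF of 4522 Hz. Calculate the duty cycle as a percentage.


DC = 20.8e-6 * 4522 * 100 = 9.41%

9.41%


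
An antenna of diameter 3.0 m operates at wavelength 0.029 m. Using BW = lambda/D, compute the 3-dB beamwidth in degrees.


BW_rad = 0.029 / 3.0 = 0.009667
BW_deg = 0.55 degrees

0.55 degrees


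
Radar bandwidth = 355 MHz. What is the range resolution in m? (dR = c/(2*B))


dR = 3e8 / (2 * 355000000.0) = 0.42 m

0.42 m


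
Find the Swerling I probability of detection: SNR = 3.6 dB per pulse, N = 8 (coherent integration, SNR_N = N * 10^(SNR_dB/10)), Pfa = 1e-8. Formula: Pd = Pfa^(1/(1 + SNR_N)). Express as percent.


SNR_lin = 10^(3.6/10) = 2.29087
SNR_N = 8 * 2.29087 = 18.32696
1/(1 + SNR_N) = 1/19.32696 = 0.0517412
Pd = (1e-8)^0.0517412 = 0.38554
Pd = 38.6%

38.6%


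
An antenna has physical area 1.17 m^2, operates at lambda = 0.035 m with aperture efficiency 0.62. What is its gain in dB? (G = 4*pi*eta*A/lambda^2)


G_linear = 4*pi*0.62*1.17/0.035^2 = 7441.34
G_dB = 10*log10(7441.34) = 38.7 dB

38.7 dB


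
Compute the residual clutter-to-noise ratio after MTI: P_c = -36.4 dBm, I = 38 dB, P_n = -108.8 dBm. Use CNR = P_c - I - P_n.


CNR = -36.4 - 38 - (-108.8) = 34.4 dB

34.4 dB


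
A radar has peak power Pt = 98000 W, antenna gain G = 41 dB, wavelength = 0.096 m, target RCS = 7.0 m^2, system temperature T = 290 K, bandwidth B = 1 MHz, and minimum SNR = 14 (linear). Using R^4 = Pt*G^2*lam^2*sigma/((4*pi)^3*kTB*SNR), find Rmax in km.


G_lin = 10^(41/10) = 12589.254118
R^4 = 98000 * 12589.254118^2 * 0.096^2 * 7.0 / ((4*pi)^3 * 1.38e-23 * 290 * 1000000.0 * 14)
R^4 = 9.01222e21 m^4
R_max = (9.01222e21)^(1/4) = 308111.5 m = 308.1 km

308.1 km


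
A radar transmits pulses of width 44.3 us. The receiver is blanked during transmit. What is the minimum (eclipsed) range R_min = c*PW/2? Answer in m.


R_min = 3e8 * 44.3e-6 / 2 = 6645.0 m

6645.0 m


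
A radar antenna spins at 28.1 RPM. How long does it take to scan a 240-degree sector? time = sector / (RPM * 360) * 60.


t = 240 / (28.1 * 360) * 60 = 1.42 s

1.42 s


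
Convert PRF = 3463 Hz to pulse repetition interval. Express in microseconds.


PRI = 1/3463 = 0.000288767 s = 288.8 us

288.8 us


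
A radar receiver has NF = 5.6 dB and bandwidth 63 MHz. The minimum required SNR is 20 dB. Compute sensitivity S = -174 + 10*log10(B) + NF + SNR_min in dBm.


10*log10(63000000.0) = 77.99
S = -174 + 77.99 + 5.6 + 20 = -70.4 dBm

-70.4 dBm


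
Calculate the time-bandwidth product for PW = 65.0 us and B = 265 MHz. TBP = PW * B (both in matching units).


TBP = 65.0 * 265 = 17225.0

17225.0


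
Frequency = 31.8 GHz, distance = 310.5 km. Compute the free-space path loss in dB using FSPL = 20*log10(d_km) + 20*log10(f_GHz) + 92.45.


20*log10(310.5) = 49.84
20*log10(31.8) = 30.05
FSPL = 172.3 dB

172.3 dB


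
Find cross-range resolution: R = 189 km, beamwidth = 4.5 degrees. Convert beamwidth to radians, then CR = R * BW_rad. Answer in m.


BW_rad = 0.078539816
CR = 189000 * 0.078539816 = 14844.0 m

14844.0 m


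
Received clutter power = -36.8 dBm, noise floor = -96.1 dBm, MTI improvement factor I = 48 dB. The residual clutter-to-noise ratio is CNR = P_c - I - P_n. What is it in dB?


CNR = -36.8 - 48 - (-96.1) = 11.3 dB

11.3 dB


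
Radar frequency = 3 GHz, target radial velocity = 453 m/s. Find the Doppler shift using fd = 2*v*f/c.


fd = 2 * 453 * 3000000000.0 / 3e8 = 9060.0 Hz

9060.0 Hz


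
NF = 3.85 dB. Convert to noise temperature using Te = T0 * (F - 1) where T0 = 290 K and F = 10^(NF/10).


NF_lin = 10^(3.85/10) = 2.42661
Te = 290 * (2.42661 - 1) = 413.7 K

413.7 K


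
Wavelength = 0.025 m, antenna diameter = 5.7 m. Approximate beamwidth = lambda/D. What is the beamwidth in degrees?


BW_rad = 0.025 / 5.7 = 0.004386
BW_deg = 0.25 degrees

0.25 degrees


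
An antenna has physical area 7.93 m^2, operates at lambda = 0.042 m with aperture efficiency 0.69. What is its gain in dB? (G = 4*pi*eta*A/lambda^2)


G_linear = 4*pi*0.69*7.93/0.042^2 = 38979.26
G_dB = 10*log10(38979.26) = 45.9 dB

45.9 dB


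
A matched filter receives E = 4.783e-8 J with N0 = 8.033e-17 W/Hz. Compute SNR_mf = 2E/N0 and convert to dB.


SNR_lin = 2 * 4.783e-8 / 8.033e-17 = 1.191e9
SNR_dB = 10*log10(1.191e9) = 90.8 dB

90.8 dB


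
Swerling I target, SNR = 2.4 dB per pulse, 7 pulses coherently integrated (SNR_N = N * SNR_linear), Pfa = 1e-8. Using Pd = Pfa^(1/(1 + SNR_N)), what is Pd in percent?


SNR_lin = 10^(2.4/10) = 1.7378
SNR_N = 7 * 1.7378 = 12.1646
1/(1 + SNR_N) = 1/13.1646 = 0.0759613
Pd = (1e-8)^0.0759613 = 0.24678
Pd = 24.7%

24.7%


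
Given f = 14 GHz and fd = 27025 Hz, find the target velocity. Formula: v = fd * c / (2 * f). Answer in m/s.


v = 27025 * 3e8 / (2 * 14000000000.0) = 289.6 m/s

289.6 m/s


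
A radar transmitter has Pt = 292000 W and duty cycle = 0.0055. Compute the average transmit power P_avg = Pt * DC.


P_avg = 292000 * 0.0055 = 1606.0 W

1606.0 W


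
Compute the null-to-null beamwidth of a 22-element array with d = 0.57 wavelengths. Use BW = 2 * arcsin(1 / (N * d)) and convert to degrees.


1/(N*d) = 1/(22*0.57) = 0.079745
BW = 2*arcsin(0.079745) = 9.1 degrees

9.1 degrees


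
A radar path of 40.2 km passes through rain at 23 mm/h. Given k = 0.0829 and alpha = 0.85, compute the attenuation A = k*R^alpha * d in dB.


gamma = 0.0829 * 23^0.85 = 1.191306 dB/km
A = 1.191306 * 40.2 = 47.89 dB

47.89 dB


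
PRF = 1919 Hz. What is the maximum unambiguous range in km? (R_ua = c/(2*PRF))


R_ua = 3e8 / (2 * 1919) = 78165.7 m = 78.2 km

78.2 km


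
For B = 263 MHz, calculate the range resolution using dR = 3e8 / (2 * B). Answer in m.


dR = 3e8 / (2 * 263000000.0) = 0.57 m

0.57 m


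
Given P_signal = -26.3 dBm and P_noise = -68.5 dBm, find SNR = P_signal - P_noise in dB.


SNR = -26.3 - (-68.5) = 42.2 dB

42.2 dB


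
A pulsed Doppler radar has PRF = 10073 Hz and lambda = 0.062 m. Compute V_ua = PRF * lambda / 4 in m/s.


V_ua = 10073 * 0.062 / 4 = 156.1 m/s

156.1 m/s


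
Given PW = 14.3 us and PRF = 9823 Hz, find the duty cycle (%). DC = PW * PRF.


DC = 14.3e-6 * 9823 * 100 = 14.05%

14.05%


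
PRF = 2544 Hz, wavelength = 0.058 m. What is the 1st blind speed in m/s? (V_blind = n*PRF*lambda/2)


V_blind = 1 * 2544 * 0.058 / 2 = 73.8 m/s

73.8 m/s


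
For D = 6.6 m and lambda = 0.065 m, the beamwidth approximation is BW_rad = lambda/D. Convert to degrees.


BW_rad = 0.065 / 6.6 = 0.009848
BW_deg = 0.56 degrees

0.56 degrees


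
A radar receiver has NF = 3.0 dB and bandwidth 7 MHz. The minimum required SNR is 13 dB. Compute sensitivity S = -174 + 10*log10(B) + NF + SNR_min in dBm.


10*log10(7000000.0) = 68.45
S = -174 + 68.45 + 3.0 + 13 = -89.5 dBm

-89.5 dBm


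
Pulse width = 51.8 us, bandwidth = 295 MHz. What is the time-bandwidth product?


TBP = 51.8 * 295 = 15281.0

15281.0


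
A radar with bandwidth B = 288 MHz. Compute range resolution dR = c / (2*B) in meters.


dR = 3e8 / (2 * 288000000.0) = 0.52 m

0.52 m


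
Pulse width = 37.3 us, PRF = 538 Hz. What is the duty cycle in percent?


DC = 37.3e-6 * 538 * 100 = 2.01%

2.01%


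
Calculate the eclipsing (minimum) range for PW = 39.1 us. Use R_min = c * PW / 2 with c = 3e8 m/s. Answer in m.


R_min = 3e8 * 39.1e-6 / 2 = 5865.0 m

5865.0 m


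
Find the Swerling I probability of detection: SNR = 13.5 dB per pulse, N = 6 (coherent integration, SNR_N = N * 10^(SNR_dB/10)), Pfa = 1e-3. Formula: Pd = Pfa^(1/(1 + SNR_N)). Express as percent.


SNR_lin = 10^(13.5/10) = 22.38721
SNR_N = 6 * 22.38721 = 134.32326
1/(1 + SNR_N) = 1/135.32326 = 0.0073897
Pd = (1e-3)^0.0073897 = 0.95023
Pd = 95.0%

95.0%


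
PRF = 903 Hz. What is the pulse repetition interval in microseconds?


PRI = 1/903 = 0.0011074197 s = 1107.4 us

1107.4 us


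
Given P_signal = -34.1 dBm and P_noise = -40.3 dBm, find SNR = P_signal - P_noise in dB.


SNR = -34.1 - (-40.3) = 6.2 dB

6.2 dB


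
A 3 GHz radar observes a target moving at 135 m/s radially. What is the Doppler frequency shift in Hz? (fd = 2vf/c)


fd = 2 * 135 * 3000000000.0 / 3e8 = 2700.0 Hz

2700.0 Hz


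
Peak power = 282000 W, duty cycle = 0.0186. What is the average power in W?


P_avg = 282000 * 0.0186 = 5245.2 W

5245.2 W


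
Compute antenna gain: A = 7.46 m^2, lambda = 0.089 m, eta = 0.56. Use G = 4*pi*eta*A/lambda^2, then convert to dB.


G_linear = 4*pi*0.56*7.46/0.089^2 = 6627.61
G_dB = 10*log10(6627.61) = 38.2 dB

38.2 dB


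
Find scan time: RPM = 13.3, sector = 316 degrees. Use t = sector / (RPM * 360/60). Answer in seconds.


t = 316 / (13.3 * 360) * 60 = 3.96 s

3.96 s


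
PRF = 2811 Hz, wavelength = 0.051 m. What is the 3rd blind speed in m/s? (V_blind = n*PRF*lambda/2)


V_blind = 3 * 2811 * 0.051 / 2 = 215.0 m/s

215.0 m/s


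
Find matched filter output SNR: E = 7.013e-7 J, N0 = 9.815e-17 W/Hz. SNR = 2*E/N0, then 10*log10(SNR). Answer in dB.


SNR_lin = 2 * 7.013e-7 / 9.815e-17 = 1.429e10
SNR_dB = 10*log10(1.429e10) = 101.6 dB

101.6 dB


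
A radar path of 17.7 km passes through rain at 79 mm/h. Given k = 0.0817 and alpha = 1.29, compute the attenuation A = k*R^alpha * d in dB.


gamma = 0.0817 * 79^1.29 = 22.917171 dB/km
A = 22.917171 * 17.7 = 405.63 dB

405.63 dB


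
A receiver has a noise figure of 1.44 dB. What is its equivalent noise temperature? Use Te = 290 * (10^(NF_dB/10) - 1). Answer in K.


NF_lin = 10^(1.44/10) = 1.393157
Te = 290 * (1.393157 - 1) = 114.0 K

114.0 K


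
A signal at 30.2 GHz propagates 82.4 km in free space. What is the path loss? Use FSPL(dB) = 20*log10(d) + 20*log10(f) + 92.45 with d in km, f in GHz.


20*log10(82.4) = 38.32
20*log10(30.2) = 29.6
FSPL = 160.4 dB

160.4 dB


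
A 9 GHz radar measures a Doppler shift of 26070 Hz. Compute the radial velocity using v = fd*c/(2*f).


v = 26070 * 3e8 / (2 * 9000000000.0) = 434.5 m/s

434.5 m/s


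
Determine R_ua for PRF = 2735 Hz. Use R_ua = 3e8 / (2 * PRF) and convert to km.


R_ua = 3e8 / (2 * 2735) = 54844.6 m = 54.8 km

54.8 km


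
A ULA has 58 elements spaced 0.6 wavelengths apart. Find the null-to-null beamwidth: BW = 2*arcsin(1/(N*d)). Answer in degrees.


1/(N*d) = 1/(58*0.6) = 0.028736
BW = 2*arcsin(0.028736) = 3.3 degrees

3.3 degrees


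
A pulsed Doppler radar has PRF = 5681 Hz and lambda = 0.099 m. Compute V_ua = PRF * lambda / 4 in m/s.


V_ua = 5681 * 0.099 / 4 = 140.6 m/s

140.6 m/s
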